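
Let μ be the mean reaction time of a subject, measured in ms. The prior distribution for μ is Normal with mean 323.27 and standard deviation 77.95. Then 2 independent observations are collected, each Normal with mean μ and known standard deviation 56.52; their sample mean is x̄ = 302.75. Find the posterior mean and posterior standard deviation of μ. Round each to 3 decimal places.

With known σ, the Normal prior is conjugate. Weight on the data is w = (n/σ²)/(n/σ² + 1/τ₀²) = 0.00062607/(0.00062607+0.00016458) = 0.79185.
Posterior mean = w·x̄ + (1−w)·μ₀ = 0.79185·302.75 + 0.20815·323.27 = 307.021. Posterior variance = 1/(0.00062607+0.00016458) = 1264.78, so SD = 35.564.

Posterior mean ≈ 307.021; posterior SD ≈ 35.564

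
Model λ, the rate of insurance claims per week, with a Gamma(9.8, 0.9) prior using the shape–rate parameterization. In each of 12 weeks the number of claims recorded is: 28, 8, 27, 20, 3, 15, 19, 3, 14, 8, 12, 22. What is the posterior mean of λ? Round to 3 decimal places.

Total count ∑xᵢ = 179 over n = 12 weeks.
Gamma is conjugate to the Poisson likelihood: posterior is Gamma(shape = 9.8+179 = 188.8, rate = 0.9+12 = 12.9).
Posterior mean = shape/rate = 188.8/12.9 = 14.636.

Posterior mean ≈ 14.636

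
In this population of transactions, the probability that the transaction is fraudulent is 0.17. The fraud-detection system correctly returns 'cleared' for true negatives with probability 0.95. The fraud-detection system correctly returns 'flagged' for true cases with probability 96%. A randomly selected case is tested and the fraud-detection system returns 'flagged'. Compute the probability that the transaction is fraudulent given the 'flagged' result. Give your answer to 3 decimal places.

P(H | E) ≈ 0.797

Write H for 'the transaction is fraudulent'. Prior odds H:¬H = 0.17/0.83 = 0.20482. For the 'flagged' outcome, the likelihood ratio is 0.96/0.05 = 19.200.
Posterior odds = 0.20482 × 19.200 = 3.9325, so P(H|E) = 3.9325/(1+3.9325) = 0.797.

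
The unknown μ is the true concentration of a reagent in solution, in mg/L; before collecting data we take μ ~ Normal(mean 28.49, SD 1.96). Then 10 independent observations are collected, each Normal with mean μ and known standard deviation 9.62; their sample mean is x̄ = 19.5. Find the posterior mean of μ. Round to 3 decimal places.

With known σ, the Normal prior is conjugate. Weight on the data is w = (n/σ²)/(n/σ² + 1/τ₀²) = 0.108056/(0.108056+0.260308) = 0.29334.
Posterior mean = w·x̄ + (1−w)·μ₀ = 0.29334·19.5 + 0.70666·28.49 = 25.853.

Posterior mean ≈ 25.853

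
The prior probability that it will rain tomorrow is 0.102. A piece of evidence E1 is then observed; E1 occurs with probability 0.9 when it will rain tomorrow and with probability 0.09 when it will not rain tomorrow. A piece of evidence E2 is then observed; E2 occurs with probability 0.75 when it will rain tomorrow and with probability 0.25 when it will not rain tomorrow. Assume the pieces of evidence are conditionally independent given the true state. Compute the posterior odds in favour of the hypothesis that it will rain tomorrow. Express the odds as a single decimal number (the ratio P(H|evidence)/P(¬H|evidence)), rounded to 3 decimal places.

Prior odds = 0.102/(1−0.102) = 0.11359.
Likelihood ratio for E1 = 0.9/0.09 = 10.000.
Likelihood ratio for E2 = 0.75/0.25 = 3.0000.
Posterior odds = prior odds × LR₁ × LR₂ = 3.4076.

Posterior odds ≈ 3.408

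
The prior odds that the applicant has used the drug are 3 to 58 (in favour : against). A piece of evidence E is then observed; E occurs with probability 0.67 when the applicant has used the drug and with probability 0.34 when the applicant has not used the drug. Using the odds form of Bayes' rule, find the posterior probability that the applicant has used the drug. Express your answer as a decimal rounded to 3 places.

Prior odds = 3/58 = 0.051724.
Likelihood ratio for E = 0.67/0.34 = 1.9706.
Posterior odds = prior odds × LR = 0.10193.
Posterior probability = odds/(1+odds) = 0.10193/1.1019 = 0.092.

Posterior probability ≈ 0.092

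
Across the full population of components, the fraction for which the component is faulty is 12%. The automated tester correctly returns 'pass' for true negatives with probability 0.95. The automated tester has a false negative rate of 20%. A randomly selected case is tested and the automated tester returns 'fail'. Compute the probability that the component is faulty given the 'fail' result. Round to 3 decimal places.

P(H | E) ≈ 0.686

Write H for 'the component is faulty'. Prior odds H:¬H = 0.12/0.88 = 0.13636. For the 'fail' outcome, the likelihood ratio is 0.8/0.05 = 16.000.
Posterior odds = 0.13636 × 16.000 = 2.1818, so P(H|E) = 2.1818/(1+2.1818) = 0.686.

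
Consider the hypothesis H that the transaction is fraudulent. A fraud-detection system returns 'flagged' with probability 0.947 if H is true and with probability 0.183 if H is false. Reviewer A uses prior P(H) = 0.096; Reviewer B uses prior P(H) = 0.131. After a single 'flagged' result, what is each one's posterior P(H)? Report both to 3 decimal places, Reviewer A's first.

Reviewer A: 0.355; Reviewer B: 0.438

P('+'|H) = 0.947, P('+'|¬H) = 0.183.
Reviewer A: numerator 0.947·0.096 = 0.090912; evidence = 0.090912+0.183·0.904 = 0.25634; posterior = 0.355.
Reviewer B: numerator 0.947·0.131 = 0.12406; evidence = 0.12406+0.183·0.869 = 0.28308; posterior = 0.438.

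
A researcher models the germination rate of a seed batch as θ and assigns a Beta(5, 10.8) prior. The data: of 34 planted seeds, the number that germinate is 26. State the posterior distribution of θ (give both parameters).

The binomial likelihood is conjugate to the Beta prior: with 26 successes and 8 failures, the posterior is Beta(5+26, 10.8+8) = Beta(31, 18.8).

Posterior: Beta(31, 18.8)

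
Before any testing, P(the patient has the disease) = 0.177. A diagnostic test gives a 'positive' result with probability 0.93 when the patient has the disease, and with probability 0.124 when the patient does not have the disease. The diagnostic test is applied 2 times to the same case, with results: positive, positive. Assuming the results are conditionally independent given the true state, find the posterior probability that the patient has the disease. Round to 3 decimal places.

Posterior P(H) ≈ 0.924

Let H be the event that the patient has the disease; start with P(H) = 0.177. P('positive'|H) = 0.93, P('positive'|¬H) = 0.124.
Update on result 1 ('positive'): P(H) ← 0.93·0.1770 / (0.93·0.1770 + 0.124·0.8230) = 0.16461/0.26666 = 0.6173.
Update on result 2 ('positive'): P(H) ← 0.93·0.6173 / (0.93·0.6173 + 0.124·0.3827) = 0.57409/0.62154 = 0.9236.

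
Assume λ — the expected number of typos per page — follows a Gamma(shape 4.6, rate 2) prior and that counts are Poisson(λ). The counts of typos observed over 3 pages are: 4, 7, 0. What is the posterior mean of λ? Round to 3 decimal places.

Total count ∑xᵢ = 11 over n = 3 pages.
Gamma is conjugate to the Poisson likelihood: posterior is Gamma(shape = 4.6+11 = 15.6, rate = 2+3 = 5).
Posterior mean = shape/rate = 15.6/5 = 3.120.

Posterior mean ≈ 3.120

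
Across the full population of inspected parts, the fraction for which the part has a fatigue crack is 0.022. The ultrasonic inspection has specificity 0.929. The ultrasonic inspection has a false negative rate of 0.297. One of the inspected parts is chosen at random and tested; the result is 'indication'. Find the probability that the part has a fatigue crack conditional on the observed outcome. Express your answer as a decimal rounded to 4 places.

P(H | E) ≈ 0.1822

Let H be the event that the part has a fatigue crack. P(H) = 0.022, so P(¬H) = 0.978. With E the 'indication' result, P(E|H) = 0.703 and P(E|¬H) = 0.071.
P(E) = 0.703·0.022 + 0.071·0.978 = 0.015466 + 0.069438 = 0.084904.
By Bayes' theorem, P(H|E) = 0.015466 / 0.084904 = 0.1822.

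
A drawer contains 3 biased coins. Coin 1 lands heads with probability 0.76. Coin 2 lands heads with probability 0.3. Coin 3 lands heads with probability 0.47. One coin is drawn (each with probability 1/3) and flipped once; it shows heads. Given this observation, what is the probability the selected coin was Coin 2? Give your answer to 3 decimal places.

Posterior probability ≈ 0.196

Tabulate prior·likelihood by source: [1] prior 0.333333, lik 0.76, product 0.2533; [2] prior 0.333333, lik 0.3, product 0.1000; [3] prior 0.333333, lik 0.47, product 0.1567.
Normalizing constant = 0.51000; the posterior for Coin 2 is its product over the sum, 0.1000/0.51000 = 0.196.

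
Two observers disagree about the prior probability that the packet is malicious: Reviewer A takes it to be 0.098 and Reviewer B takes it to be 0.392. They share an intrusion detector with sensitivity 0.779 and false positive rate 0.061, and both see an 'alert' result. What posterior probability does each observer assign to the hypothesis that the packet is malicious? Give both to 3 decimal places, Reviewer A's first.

P('+'|H) = 0.779, P('+'|¬H) = 0.061.
Reviewer A: numerator 0.779·0.098 = 0.076342; evidence = 0.076342+0.061·0.902 = 0.13136; posterior = 0.581.
Reviewer B: numerator 0.779·0.392 = 0.30537; evidence = 0.30537+0.061·0.608 = 0.34246; posterior = 0.892.

Reviewer A: 0.581; Reviewer B: 0.892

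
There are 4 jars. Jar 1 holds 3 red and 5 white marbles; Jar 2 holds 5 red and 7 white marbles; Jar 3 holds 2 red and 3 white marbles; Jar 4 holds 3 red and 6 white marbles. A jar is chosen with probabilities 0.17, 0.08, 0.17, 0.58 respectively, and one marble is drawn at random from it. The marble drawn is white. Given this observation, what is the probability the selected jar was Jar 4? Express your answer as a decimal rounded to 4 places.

Posterior probability ≈ 0.6027

P(white|Jar 1) = 0.625; P(white|Jar 2) = 0.5833; P(white|Jar 3) = 0.6; P(white|Jar 4) = 0.6667.
Prior × likelihood for each source: 0.17·0.625=0.1063, 0.08·0.5833=0.04667, 0.17·0.6=0.1020, 0.58·0.6667=0.3867. Summing gives P(white) = 0.64158.
P(Jar 4 | white) = 0.3867 / 0.64158 = 0.6027.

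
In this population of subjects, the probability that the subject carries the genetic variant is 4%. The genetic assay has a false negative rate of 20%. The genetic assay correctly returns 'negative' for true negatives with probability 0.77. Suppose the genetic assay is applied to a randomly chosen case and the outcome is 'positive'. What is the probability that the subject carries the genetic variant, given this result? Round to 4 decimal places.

P(H | E) ≈ 0.1266

Write H for 'the subject carries the genetic variant'. Prior odds H:¬H = 0.04/0.96 = 0.041667. For the 'positive' outcome, the likelihood ratio is 0.8/0.23 = 3.4783.
Posterior odds = 0.041667 × 3.4783 = 0.14493, so P(H|E) = 0.14493/(1+0.14493) = 0.1266.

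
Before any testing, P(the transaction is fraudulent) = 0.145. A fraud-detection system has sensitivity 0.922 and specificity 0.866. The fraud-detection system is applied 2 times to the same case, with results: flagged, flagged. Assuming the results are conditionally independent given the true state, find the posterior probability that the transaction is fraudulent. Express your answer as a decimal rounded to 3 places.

With H the event that the transaction is fraudulent, the joint likelihood of the observed sequence is P(data|H) = 0.922·0.922 = 0.85008 and P(data|¬H) = 0.134·0.134 = 0.017956.
Bayes: P(H|data) = 0.145·0.85008 / (0.145·0.85008 + 0.855·0.017956) = 0.12326/0.13861 = 0.8892.

Posterior P(H) ≈ 0.889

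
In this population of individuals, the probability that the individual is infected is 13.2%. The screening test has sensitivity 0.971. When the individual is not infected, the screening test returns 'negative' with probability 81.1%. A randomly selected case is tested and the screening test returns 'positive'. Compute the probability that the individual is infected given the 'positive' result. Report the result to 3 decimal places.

Let H be the event that the individual is infected. P(H) = 0.132, so P(¬H) = 0.868. With E the 'positive' result, P(E|H) = 0.971 and P(E|¬H) = 0.189.
P(E) = 0.971·0.132 + 0.189·0.868 = 0.12817 + 0.16405 = 0.29222.
By Bayes' theorem, P(H|E) = 0.12817 / 0.29222 = 0.439.

P(H | E) ≈ 0.439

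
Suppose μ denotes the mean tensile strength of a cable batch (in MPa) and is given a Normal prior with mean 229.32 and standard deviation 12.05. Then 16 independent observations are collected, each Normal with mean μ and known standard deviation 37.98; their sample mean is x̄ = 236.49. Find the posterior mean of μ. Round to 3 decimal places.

With known σ, the Normal prior is conjugate. Weight on the data is w = (n/σ²)/(n/σ² + 1/τ₀²) = 0.0110920/(0.0110920+0.00688693) = 0.61694.
Posterior mean = w·x̄ + (1−w)·μ₀ = 0.61694·236.49 + 0.38306·229.32 = 233.743.

Posterior mean ≈ 233.743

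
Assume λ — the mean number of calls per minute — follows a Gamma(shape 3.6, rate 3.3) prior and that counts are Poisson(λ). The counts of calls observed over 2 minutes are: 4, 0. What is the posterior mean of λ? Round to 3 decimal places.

Total count ∑xᵢ = 4 over n = 2 minutes.
Gamma is conjugate to the Poisson likelihood: posterior is Gamma(shape = 3.6+4 = 7.6, rate = 3.3+2 = 5.3).
Posterior mean = shape/rate = 7.6/5.3 = 1.434.

Posterior mean ≈ 1.434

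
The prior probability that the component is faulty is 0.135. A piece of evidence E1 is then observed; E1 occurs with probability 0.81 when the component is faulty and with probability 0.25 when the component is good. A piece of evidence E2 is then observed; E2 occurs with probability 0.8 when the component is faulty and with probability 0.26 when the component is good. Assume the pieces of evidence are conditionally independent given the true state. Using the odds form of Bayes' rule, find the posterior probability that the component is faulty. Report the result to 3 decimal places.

Prior odds = 0.135/(1−0.135) = 0.15607. In log-odds, ln(0.15607) = -1.8575.
Add log likelihood ratios: ln(3.2400) + ln(3.0769) = 2.2995.
Posterior log-odds = 0.44205, so posterior odds = exp(0.44205) = 1.5559. Converting, P(H|E) = 1.5559/2.5559 = 0.609.

Posterior probability ≈ 0.609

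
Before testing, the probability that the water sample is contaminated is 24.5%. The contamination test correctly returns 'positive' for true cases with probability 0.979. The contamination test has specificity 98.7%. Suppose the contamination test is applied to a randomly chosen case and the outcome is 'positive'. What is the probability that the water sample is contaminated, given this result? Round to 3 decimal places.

P(H | E) ≈ 0.961

Let H be the event that the water sample is contaminated. P(H) = 0.245, so P(¬H) = 0.755. With E the 'positive' result, P(E|H) = 0.979 and P(E|¬H) = 0.013.
P(E) = 0.979·0.245 + 0.013·0.755 = 0.23985 + 0.0098150 = 0.24967.
By Bayes' theorem, P(H|E) = 0.23985 / 0.24967 = 0.961.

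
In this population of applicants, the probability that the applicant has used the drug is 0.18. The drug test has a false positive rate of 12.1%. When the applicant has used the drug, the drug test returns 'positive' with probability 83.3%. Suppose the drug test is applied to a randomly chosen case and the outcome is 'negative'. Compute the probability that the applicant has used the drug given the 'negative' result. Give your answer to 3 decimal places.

Write H for 'the applicant has used the drug'. Prior odds H:¬H = 0.18/0.82 = 0.21951. For the 'negative' outcome, the likelihood ratio is 0.167/0.879 = 0.18999.
Posterior odds = 0.21951 × 0.18999 = 0.041705, so P(H|E) = 0.041705/(1+0.041705) = 0.040.

P(H | E) ≈ 0.040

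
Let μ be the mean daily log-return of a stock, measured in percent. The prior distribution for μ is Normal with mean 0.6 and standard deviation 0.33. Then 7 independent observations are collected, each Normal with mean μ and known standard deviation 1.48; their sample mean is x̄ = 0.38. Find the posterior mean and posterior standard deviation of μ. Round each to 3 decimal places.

Prior precision 1/τ₀² = 1/0.33² = 9.18274; data precision n/σ² = 7/1.48² = 3.19576.
Posterior precision = 9.18274 + 3.19576 = 12.3785, giving posterior SD = 1/√12.3785 = 0.284.
Posterior mean = (9.18274·0.6 + 3.19576·0.38) / 12.3785 = 0.543.

Posterior mean ≈ 0.543; posterior SD ≈ 0.284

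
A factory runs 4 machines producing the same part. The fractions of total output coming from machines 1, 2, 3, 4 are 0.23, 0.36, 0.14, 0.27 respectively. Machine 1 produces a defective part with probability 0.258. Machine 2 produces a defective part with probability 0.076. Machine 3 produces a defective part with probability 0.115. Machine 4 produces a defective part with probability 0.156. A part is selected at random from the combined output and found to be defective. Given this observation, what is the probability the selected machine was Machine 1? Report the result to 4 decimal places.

Posterior probability ≈ 0.4095

P(defective|M1) = 0.258; P(defective|M2) = 0.076; P(defective|M3) = 0.115; P(defective|M4) = 0.156.
Prior × likelihood for each source: 0.23·0.258=0.05934, 0.36·0.076=0.02736, 0.14·0.115=0.01610, 0.27·0.156=0.04212. Summing gives P(defective) = 0.14492.
P(Machine 1 | defective) = 0.05934 / 0.14492 = 0.4095.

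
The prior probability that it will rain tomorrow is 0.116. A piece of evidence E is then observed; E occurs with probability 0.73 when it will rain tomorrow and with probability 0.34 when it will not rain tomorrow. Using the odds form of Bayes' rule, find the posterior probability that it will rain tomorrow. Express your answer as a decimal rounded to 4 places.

Posterior probability ≈ 0.2198

Prior odds = 0.116/(1−0.116) = 0.13122.
Likelihood ratio for E = 0.73/0.34 = 2.1471.
Posterior odds = prior odds × LR = 0.28174.
Posterior probability = odds/(1+odds) = 0.28174/1.2817 = 0.2198.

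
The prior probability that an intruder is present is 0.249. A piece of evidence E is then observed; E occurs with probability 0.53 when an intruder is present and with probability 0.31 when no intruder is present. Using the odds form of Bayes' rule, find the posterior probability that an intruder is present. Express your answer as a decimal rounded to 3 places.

Prior odds = 0.249/(1−0.249) = 0.33156. In log-odds, ln(0.33156) = -1.1040.
Add log likelihood ratio: ln(1.7097) = 0.53630.
Posterior log-odds = -0.56765, so posterior odds = exp(-0.56765) = 0.56686. Converting, P(H|E) = 0.56686/1.5669 = 0.362.

Posterior probability ≈ 0.362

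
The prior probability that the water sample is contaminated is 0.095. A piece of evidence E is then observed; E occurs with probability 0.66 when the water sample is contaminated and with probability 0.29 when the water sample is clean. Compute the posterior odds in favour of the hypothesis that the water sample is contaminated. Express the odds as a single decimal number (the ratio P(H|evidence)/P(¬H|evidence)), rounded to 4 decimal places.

Posterior odds ≈ 0.2389

Prior odds = 0.095/(1−0.095) = 0.10497. In log-odds, ln(0.10497) = -2.2541.
Add log likelihood ratio: ln(2.2759) = 0.82236.
Posterior log-odds = -1.4317, so posterior odds = exp(-1.4317) = 0.23890.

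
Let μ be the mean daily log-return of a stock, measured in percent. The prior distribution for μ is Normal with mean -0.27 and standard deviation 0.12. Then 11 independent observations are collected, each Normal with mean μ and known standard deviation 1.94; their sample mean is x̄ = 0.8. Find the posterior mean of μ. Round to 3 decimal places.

Posterior mean ≈ -0.227

With known σ, the Normal prior is conjugate. Weight on the data is w = (n/σ²)/(n/σ² + 1/τ₀²) = 2.92273/(2.92273+69.4444) = 0.040388.
Posterior mean = w·x̄ + (1−w)·μ₀ = 0.040388·0.8 + 0.95961·-0.27 = -0.227.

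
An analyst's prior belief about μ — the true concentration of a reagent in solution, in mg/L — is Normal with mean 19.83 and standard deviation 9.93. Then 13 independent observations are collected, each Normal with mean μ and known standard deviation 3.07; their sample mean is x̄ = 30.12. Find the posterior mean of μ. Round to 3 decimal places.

Posterior mean ≈ 30.045

With known σ, the Normal prior is conjugate. Weight on the data is w = (n/σ²)/(n/σ² + 1/τ₀²) = 1.37932/(1.37932+0.0101415) = 0.99270.
Posterior mean = w·x̄ + (1−w)·μ₀ = 0.99270·30.12 + 0.0072988·19.83 = 30.045.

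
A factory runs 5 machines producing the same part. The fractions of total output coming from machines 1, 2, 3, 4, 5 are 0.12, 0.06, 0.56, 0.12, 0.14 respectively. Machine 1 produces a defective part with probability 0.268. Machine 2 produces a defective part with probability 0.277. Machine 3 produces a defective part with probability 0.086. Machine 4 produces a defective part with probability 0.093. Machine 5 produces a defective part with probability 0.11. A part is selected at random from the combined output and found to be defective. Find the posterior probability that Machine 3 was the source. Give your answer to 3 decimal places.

Posterior probability ≈ 0.390

Tabulate prior·likelihood by source: [1] prior 0.12, lik 0.268, product 0.03216; [2] prior 0.06, lik 0.277, product 0.01662; [3] prior 0.56, lik 0.086, product 0.04816; [4] prior 0.12, lik 0.093, product 0.01116; [5] prior 0.14, lik 0.11, product 0.01540.
Normalizing constant = 0.12350; the posterior for Machine 3 is its product over the sum, 0.04816/0.12350 = 0.390.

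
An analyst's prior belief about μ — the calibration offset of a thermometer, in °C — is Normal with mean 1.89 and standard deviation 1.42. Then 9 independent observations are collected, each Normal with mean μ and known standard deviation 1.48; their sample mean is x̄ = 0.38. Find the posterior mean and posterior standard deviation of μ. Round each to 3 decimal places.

Prior precision 1/τ₀² = 1/1.42² = 0.495933; data precision n/σ² = 9/1.48² = 4.10884.
Posterior precision = 0.495933 + 4.10884 = 4.60477, giving posterior SD = 1/√4.60477 = 0.466.
Posterior mean = (0.495933·1.89 + 4.10884·0.38) / 4.60477 = 0.543.

Posterior mean ≈ 0.543; posterior SD ≈ 0.466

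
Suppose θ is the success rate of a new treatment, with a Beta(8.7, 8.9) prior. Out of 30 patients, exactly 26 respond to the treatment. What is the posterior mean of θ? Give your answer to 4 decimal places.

Posterior mean ≈ 0.7290

Observing 26 successes and 4 failures updates Beta(8.7, 8.9) by adding the success and failure counts to the two shape parameters: α = 8.7+26 = 34.7, β = 8.9+4 = 12.9.
Posterior mean = α/(α+β) = 34.7/47.6 = 0.7290.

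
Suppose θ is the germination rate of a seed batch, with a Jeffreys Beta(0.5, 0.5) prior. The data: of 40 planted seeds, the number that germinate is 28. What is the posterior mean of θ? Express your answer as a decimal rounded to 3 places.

Posterior mean ≈ 0.695

The binomial likelihood is conjugate to the Beta prior: with 28 successes and 12 failures, the posterior is Beta(0.5+28, 0.5+12) = Beta(28.5, 12.5).
E[θ | data] = 28.5/(28.5+12.5) = 0.695.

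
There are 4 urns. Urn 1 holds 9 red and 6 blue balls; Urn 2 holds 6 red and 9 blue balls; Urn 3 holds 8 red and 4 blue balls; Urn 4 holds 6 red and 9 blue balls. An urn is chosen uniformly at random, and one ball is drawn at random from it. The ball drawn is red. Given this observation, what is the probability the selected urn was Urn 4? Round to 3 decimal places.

Posterior probability ≈ 0.194

P(red|Urn 1) = 0.6; P(red|Urn 2) = 0.4; P(red|Urn 3) = 0.6667; P(red|Urn 4) = 0.4.
Prior × likelihood for each source: 0.25·0.6=0.1500, 0.25·0.4=0.1000, 0.25·0.6667=0.1667, 0.25·0.4=0.1000. Summing gives P(red) = 0.51667.
P(Urn 4 | red) = 0.1000 / 0.51667 = 0.194.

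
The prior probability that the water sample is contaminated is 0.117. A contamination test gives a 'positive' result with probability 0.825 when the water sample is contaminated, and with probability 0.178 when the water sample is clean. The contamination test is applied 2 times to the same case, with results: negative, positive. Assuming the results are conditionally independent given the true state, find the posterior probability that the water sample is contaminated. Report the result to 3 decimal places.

Posterior P(H) ≈ 0.116

With H the event that the water sample is contaminated, the joint likelihood of the observed sequence is P(data|H) = 0.175·0.825 = 0.14437 and P(data|¬H) = 0.822·0.178 = 0.14632.
Bayes: P(H|data) = 0.117·0.14437 / (0.117·0.14437 + 0.883·0.14632) = 0.016892/0.14609 = 0.1156.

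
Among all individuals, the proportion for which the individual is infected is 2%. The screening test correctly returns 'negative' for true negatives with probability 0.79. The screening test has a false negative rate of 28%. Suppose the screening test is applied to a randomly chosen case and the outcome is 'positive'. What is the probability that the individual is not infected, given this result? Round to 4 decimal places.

Write H for 'the individual is infected'. Prior odds H:¬H = 0.02/0.98 = 0.020408. For the 'positive' outcome, the likelihood ratio is 0.72/0.21 = 3.4286.
Posterior odds = 0.020408 × 3.4286 = 0.069971, so P(H|E) = 0.069971/(1+0.069971) = 0.0654. Then P(¬H|E) = 1 − 0.0654 = 0.9346.

P(¬H | E) ≈ 0.9346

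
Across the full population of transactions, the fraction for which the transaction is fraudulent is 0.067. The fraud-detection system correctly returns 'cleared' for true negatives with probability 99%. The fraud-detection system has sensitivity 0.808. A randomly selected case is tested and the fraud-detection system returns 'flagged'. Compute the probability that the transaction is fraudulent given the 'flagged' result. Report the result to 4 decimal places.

P(H | E) ≈ 0.8530

Write H for 'the transaction is fraudulent'. Prior odds H:¬H = 0.067/0.933 = 0.071811. For the 'flagged' outcome, the likelihood ratio is 0.808/0.01 = 80.800.
Posterior odds = 0.071811 × 80.800 = 5.8024, so P(H|E) = 5.8024/(1+5.8024) = 0.8530.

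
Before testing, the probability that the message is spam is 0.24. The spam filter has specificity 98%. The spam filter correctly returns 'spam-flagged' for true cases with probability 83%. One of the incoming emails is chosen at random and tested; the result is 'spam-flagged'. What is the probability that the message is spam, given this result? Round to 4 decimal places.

Write H for 'the message is spam'. Prior odds H:¬H = 0.24/0.76 = 0.31579. For the 'spam-flagged' outcome, the likelihood ratio is 0.83/0.02 = 41.500.
Posterior odds = 0.31579 × 41.500 = 13.105, so P(H|E) = 13.105/(1+13.105) = 0.9291.

P(H | E) ≈ 0.9291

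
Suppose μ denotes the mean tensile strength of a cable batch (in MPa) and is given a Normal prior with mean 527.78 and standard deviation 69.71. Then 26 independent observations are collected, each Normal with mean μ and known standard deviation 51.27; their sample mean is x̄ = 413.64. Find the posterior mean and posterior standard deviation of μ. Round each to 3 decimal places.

With known σ, the Normal prior is conjugate. Weight on the data is w = (n/σ²)/(n/σ² + 1/τ₀²) = 0.00989115/(0.00989115+0.00020578) = 0.97962.
Posterior mean = w·x̄ + (1−w)·μ₀ = 0.97962·413.64 + 0.020381·527.78 = 415.966. Posterior variance = 1/(0.00989115+0.00020578) = 99.0400, so SD = 9.952.

Posterior mean ≈ 415.966; posterior SD ≈ 9.952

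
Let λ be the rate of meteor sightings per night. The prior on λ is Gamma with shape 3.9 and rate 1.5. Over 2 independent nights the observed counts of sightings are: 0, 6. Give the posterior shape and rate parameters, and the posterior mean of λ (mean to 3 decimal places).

Total count ∑xᵢ = 6 over n = 2 nights.
Gamma is conjugate to the Poisson likelihood: posterior is Gamma(shape = 3.9+6 = 9.9, rate = 1.5+2 = 3.5).
Posterior mean = shape/rate = 9.9/3.5 = 2.829.

Posterior: Gamma(shape=9.9, rate=3.5); mean ≈ 2.829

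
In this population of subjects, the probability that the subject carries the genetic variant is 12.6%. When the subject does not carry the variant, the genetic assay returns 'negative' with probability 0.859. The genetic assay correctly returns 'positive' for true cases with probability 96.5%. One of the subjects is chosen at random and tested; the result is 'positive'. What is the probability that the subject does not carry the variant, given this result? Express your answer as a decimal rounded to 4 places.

Let H be the event that the subject carries the genetic variant. P(H) = 0.126, so P(¬H) = 0.874. With E the 'positive' result, P(E|H) = 0.965 and P(E|¬H) = 0.141.
P(E) = 0.965·0.126 + 0.141·0.874 = 0.12159 + 0.12323 = 0.24482.
By Bayes' theorem, P(H|E) = 0.12159 / 0.24482 = 0.4966. Hence P(¬H|E) = 1 − 0.4966 = 0.5034.

P(¬H | E) ≈ 0.5034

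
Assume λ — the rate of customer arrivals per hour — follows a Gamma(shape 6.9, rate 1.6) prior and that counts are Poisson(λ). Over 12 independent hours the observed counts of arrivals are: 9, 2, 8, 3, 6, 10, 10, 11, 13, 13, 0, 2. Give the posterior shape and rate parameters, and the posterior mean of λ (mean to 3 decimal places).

Posterior: Gamma(shape=93.9, rate=13.6); mean ≈ 6.904

Total count ∑xᵢ = 87 over n = 12 hours.
Gamma is conjugate to the Poisson likelihood: posterior is Gamma(shape = 6.9+87 = 93.9, rate = 1.6+12 = 13.6).
E[λ | data] = 93.9/13.6 = 6.904.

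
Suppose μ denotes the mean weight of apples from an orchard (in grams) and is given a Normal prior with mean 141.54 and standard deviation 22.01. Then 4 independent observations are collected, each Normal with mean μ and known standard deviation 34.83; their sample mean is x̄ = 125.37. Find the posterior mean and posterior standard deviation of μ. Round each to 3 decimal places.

Posterior mean ≈ 131.596; posterior SD ≈ 13.657

With known σ, the Normal prior is conjugate. Weight on the data is w = (n/σ²)/(n/σ² + 1/τ₀²) = 0.00329726/(0.00329726+0.00206424) = 0.61499.
Posterior mean = w·x̄ + (1−w)·μ₀ = 0.61499·125.37 + 0.38501·141.54 = 131.596. Posterior variance = 1/(0.00329726+0.00206424) = 186.515, so SD = 13.657.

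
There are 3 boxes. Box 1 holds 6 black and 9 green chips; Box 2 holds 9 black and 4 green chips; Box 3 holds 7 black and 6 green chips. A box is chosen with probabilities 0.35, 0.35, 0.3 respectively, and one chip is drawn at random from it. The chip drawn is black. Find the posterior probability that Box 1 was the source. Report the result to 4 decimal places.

Tabulate prior·likelihood by source: [1] prior 0.35, lik 0.4, product 0.1400; [2] prior 0.35, lik 0.6923, product 0.2423; [3] prior 0.3, lik 0.5385, product 0.1615.
Normalizing constant = 0.54385; the posterior for Box 1 is its product over the sum, 0.1400/0.54385 = 0.2574.

Posterior probability ≈ 0.2574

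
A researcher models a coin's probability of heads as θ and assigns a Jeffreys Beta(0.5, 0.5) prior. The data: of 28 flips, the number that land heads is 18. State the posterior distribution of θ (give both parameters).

Posterior: Beta(18.5, 10.5)

Observing 18 successes and 10 failures updates Beta(0.5, 0.5) by adding the success and failure counts to the two shape parameters: α = 0.5+18 = 18.5, β = 0.5+10 = 10.5.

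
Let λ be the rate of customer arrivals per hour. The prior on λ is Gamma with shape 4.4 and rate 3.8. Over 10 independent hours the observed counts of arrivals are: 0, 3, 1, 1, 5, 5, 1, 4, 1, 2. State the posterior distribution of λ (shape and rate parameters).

Posterior: Gamma(shape=27.4, rate=13.8)

The Poisson likelihood adds the total count to the shape and the number of exposure periods to the rate. Here ∑xᵢ = 23 and n = 10, so shape 4.4→27.4 and rate 3.8→13.8.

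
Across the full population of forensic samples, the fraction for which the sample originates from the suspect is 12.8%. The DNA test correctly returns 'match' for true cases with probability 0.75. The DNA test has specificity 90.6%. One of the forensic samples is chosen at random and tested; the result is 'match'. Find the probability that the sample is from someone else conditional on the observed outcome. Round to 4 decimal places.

P(¬H | E) ≈ 0.4606

Write H for 'the sample originates from the suspect'. Prior odds H:¬H = 0.128/0.872 = 0.14679. For the 'match' outcome, the likelihood ratio is 0.75/0.094 = 7.9787.
Posterior odds = 0.14679 × 7.9787 = 1.1712, so P(H|E) = 1.1712/(1+1.1712) = 0.5394. Then P(¬H|E) = 1 − 0.5394 = 0.4606.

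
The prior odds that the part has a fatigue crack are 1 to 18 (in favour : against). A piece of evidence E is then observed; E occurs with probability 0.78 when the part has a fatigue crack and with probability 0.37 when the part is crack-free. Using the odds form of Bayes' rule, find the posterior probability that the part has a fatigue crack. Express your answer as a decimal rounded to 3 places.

Posterior probability ≈ 0.105

Prior odds = 1/18 = 0.055556.
Likelihood ratio for E = 0.78/0.37 = 2.1081.
Posterior odds = prior odds × LR = 0.11712.
Posterior probability = odds/(1+odds) = 0.11712/1.1171 = 0.105.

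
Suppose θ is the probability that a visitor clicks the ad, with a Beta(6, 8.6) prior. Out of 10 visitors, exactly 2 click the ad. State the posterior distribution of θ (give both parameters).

The binomial likelihood is conjugate to the Beta prior: with 2 successes and 8 failures, the posterior is Beta(6+2, 8.6+8) = Beta(8, 16.6).

Posterior: Beta(8, 16.6)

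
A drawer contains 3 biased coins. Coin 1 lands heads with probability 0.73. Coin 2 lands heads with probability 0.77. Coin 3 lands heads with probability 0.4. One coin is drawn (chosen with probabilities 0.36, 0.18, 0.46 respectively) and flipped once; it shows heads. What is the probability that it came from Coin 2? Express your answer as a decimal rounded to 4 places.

P(heads|C1) = 0.73; P(heads|C2) = 0.77; P(heads|C3) = 0.4.
Prior × likelihood for each source: 0.36·0.73=0.2628, 0.18·0.77=0.1386, 0.46·0.4=0.1840. Summing gives P(heads) = 0.58540.
P(Coin 2 | heads) = 0.1386 / 0.58540 = 0.2368.

Posterior probability ≈ 0.2368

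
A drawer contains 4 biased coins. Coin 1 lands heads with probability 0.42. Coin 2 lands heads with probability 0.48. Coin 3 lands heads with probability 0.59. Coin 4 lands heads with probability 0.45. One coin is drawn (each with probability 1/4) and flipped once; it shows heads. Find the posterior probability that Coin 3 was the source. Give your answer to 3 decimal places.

Tabulate prior·likelihood by source: [1] prior 0.25, lik 0.42, product 0.1050; [2] prior 0.25, lik 0.48, product 0.1200; [3] prior 0.25, lik 0.59, product 0.1475; [4] prior 0.25, lik 0.45, product 0.1125.
Normalizing constant = 0.48500; the posterior for Coin 3 is its product over the sum, 0.1475/0.48500 = 0.304.

Posterior probability ≈ 0.304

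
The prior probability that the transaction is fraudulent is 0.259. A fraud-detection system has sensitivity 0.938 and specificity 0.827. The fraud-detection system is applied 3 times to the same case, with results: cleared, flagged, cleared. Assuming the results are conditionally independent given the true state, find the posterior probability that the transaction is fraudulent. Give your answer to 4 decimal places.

Posterior P(H) ≈ 0.0105

Let H be the event that the transaction is fraudulent; start with P(H) = 0.259. P('flagged'|H) = 0.938, P('flagged'|¬H) = 0.173.
Update on result 1 ('cleared'): P(H) ← 0.062·0.2590 / (0.062·0.2590 + 0.827·0.7410) = 0.016058/0.62887 = 0.0255.
Update on result 2 ('flagged'): P(H) ← 0.938·0.0255 / (0.938·0.0255 + 0.173·0.9745) = 0.023952/0.19253 = 0.1244.
Update on result 3 ('cleared'): P(H) ← 0.062·0.1244 / (0.062·0.1244 + 0.827·0.8756) = 0.0077130/0.73183 = 0.0105.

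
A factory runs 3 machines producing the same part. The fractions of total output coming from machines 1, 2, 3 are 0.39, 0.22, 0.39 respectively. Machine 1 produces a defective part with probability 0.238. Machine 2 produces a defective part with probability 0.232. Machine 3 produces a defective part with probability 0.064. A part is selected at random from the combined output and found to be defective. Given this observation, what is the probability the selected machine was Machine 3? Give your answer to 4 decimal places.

P(defective|M1) = 0.238; P(defective|M2) = 0.232; P(defective|M3) = 0.064.
Prior × likelihood for each source: 0.39·0.238=0.09282, 0.22·0.232=0.05104, 0.39·0.064=0.02496. Summing gives P(defective) = 0.16882.
P(Machine 3 | defective) = 0.02496 / 0.16882 = 0.1478.

Posterior probability ≈ 0.1478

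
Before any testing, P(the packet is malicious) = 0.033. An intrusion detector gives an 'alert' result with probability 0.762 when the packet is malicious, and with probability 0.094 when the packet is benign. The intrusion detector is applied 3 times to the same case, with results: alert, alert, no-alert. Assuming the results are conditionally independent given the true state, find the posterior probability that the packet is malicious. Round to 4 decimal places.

With H the event that the packet is malicious, the joint likelihood of the observed sequence is P(data|H) = 0.762·0.762·0.238 = 0.13819 and P(data|¬H) = 0.094·0.094·0.906 = 0.0080054.
Bayes: P(H|data) = 0.033·0.13819 / (0.033·0.13819 + 0.967·0.0080054) = 0.0045604/0.012302 = 0.3707.

Posterior P(H) ≈ 0.3707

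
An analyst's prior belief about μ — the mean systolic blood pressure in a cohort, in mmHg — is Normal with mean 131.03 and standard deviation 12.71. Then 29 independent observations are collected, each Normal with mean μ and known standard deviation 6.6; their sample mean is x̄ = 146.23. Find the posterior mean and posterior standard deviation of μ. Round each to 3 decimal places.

Prior precision 1/τ₀² = 1/12.71² = 0.00619026; data precision n/σ² = 29/6.6² = 0.665748.
Posterior precision = 0.00619026 + 0.665748 = 0.671939, giving posterior SD = 1/√0.671939 = 1.220.
Posterior mean = (0.00619026·131.03 + 0.665748·146.23) / 0.671939 = 146.090.

Posterior mean ≈ 146.090; posterior SD ≈ 1.220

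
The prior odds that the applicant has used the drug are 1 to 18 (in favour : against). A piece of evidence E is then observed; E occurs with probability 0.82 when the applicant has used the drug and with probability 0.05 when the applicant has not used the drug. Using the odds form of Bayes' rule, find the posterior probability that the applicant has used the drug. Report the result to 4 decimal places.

Posterior probability ≈ 0.4767

Prior odds = 1/18 = 0.055556. In log-odds, ln(0.055556) = -2.8904.
Add log likelihood ratio: ln(16.400) = 2.7973.
Posterior log-odds = -0.093090, so posterior odds = exp(-0.093090) = 0.91111. Converting, P(H|E) = 0.91111/1.9111 = 0.4767.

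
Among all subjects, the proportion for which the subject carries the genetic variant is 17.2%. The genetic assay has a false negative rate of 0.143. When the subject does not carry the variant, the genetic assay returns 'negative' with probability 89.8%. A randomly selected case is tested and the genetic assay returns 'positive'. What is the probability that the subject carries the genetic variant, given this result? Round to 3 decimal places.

Write H for 'the subject carries the genetic variant'. Prior odds H:¬H = 0.172/0.828 = 0.20773. For the 'positive' outcome, the likelihood ratio is 0.857/0.102 = 8.4020.
Posterior odds = 0.20773 × 8.4020 = 1.7453, so P(H|E) = 1.7453/(1+1.7453) = 0.636.

P(H | E) ≈ 0.636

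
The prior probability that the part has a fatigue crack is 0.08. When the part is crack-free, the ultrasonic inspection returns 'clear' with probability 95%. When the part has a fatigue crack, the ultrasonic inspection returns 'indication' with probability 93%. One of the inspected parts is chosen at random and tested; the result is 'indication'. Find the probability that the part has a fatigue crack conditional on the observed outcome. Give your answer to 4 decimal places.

Write H for 'the part has a fatigue crack'. Prior odds H:¬H = 0.08/0.92 = 0.086957. For the 'indication' outcome, the likelihood ratio is 0.93/0.05 = 18.600.
Posterior odds = 0.086957 × 18.600 = 1.6174, so P(H|E) = 1.6174/(1+1.6174) = 0.6179.

P(H | E) ≈ 0.6179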